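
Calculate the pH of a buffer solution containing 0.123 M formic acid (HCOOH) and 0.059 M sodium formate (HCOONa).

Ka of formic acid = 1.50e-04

pKa = -log(1.50e-04) = 3.82. pH = pKa + log([A⁻]/[HA]) = 3.82 + log(0.059/0.123)

pH = 3.50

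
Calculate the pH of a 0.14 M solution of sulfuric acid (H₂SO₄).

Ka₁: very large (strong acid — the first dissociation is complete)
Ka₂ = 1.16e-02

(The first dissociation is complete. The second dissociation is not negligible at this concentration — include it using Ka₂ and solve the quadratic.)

First dissociation is complete: [H⁺]₀ = [HSO₄⁻]₀ = C = 0.14 M. Second dissociation HSO₄⁻ ⇌ H⁺ + SO₄²⁻: let x = [SO₄²⁻]. Ka₂ = (C + x)·x / (C − x) = 1.16e-02 → x² + (C + Ka₂)·x − Ka₂·C = 0 → x² + 0.15160·x − 1.624e-03 = 0. x = (−0.15160 + √(0.15160² + 4 × 1.624e-03)) / 2 = 1.0047e-02 M. [H⁺] = C + x = 0.14 + 1.0047e-02 = 1.5005e-01 M. pH = -log(1.5005e-01) = 0.82.

pH = 0.82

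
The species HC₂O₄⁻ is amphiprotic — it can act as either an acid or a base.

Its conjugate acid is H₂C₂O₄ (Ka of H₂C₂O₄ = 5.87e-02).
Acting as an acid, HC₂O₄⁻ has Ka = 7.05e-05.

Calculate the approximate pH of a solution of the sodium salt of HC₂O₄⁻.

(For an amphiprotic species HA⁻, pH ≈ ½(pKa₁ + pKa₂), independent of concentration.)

pKa₁ = -log(5.87e-02) = 1.23; pKa₂ = -log(7.05e-05) = 4.15. For an amphiprotic species, pH ≈ ½(pKa₁ + pKa₂) = ½(1.23 + 4.15) = 2.69.

pH = 2.69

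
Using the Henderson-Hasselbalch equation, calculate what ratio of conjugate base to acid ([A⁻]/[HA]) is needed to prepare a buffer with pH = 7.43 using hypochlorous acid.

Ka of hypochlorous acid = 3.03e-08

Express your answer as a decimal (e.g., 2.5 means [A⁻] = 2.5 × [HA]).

pKa = -log(3.03e-08) = 7.5186. pH = pKa + log([A⁻]/[HA]), so log([A⁻]/[HA]) = pH − pKa = 7.43 − 7.5186 = -0.0886. [A⁻]/[HA] = 10^(-0.0886) = 0.816

[A⁻]/[HA] = 0.816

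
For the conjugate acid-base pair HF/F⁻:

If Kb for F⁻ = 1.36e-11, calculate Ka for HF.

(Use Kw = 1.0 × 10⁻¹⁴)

For a conjugate pair Ka × Kb = Kw, so Ka = Kw/Kb = 1.0 × 10⁻¹⁴ / 1.36e-11 = 7.35e-04.

K_a = 7.35e-04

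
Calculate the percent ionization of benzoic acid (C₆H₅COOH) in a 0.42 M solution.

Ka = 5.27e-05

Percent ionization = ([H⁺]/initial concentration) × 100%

Using Ka equilibrium: x² + Ka×x - Ka×C = 0. Solving: [H⁺] = 4.6784e-03. Percent = (4.6784e-03/0.42) × 100

Percent ionization = 1.11%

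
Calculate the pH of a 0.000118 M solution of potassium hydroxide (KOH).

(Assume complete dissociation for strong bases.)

[OH⁻] = 0.000118 M for strong base. pOH = -log[OH⁻] = 3.93, pH = 14 - pOH

pH = 10.07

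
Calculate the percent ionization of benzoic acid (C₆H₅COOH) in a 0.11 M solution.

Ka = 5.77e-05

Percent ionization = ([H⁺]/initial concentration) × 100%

Using Ka equilibrium: x² + Ka×x - Ka×C = 0. Solving: [H⁺] = 2.4906e-03. Percent = (2.4906e-03/0.11) × 100

Percent ionization = 2.26%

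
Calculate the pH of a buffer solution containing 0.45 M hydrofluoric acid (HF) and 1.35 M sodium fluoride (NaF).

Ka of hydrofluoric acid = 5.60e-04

pKa = -log(5.60e-04) = 3.25. pH = pKa + log([A⁻]/[HA]) = 3.25 + log(1.35/0.45)

pH = 3.73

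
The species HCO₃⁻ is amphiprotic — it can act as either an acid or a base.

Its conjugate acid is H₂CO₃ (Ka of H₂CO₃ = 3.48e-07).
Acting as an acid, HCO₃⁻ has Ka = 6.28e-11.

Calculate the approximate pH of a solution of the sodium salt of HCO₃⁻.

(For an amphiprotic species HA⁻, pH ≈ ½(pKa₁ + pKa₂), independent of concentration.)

pKa₁ = -log(3.48e-07) = 6.46; pKa₂ = -log(6.28e-11) = 10.20. For an amphiprotic species, pH ≈ ½(pKa₁ + pKa₂) = ½(6.46 + 10.20) = 8.33.

pH = 8.33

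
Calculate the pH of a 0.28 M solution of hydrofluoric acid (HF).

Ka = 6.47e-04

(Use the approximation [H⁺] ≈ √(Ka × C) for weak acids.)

[H⁺] = √(Ka × C) = √(6.47e-04 × 0.28) = 1.3460e-02. pH = -log(1.3460e-02)

pH = 1.87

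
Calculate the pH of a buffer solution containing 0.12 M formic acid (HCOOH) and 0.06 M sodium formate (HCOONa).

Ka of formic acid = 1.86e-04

pKa = -log(1.86e-04) = 3.73. pH = pKa + log([A⁻]/[HA]) = 3.73 + log(0.06/0.12)

pH = 3.43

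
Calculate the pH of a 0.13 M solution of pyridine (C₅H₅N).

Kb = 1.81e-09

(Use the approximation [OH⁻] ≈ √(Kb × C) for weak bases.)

[OH⁻] = √(Kb × C) = √(1.81e-09 × 0.13) = 1.5339e-05. pOH = 4.81, pH = 14 - pOH

pH = 9.19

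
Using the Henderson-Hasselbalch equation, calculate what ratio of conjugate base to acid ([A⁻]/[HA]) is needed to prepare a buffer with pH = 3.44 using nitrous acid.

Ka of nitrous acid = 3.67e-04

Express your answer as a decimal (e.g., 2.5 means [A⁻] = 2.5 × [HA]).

pKa = -log(3.67e-04) = 3.4353. pH = pKa + log([A⁻]/[HA]), so log([A⁻]/[HA]) = pH − pKa = 3.44 − 3.4353 = 0.0047. [A⁻]/[HA] = 10^(0.0047) = 1.01

[A⁻]/[HA] = 1.01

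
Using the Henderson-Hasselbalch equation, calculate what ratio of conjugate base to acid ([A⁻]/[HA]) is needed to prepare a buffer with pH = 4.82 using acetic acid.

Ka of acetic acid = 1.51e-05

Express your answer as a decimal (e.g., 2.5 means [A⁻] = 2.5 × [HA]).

pKa = -log(1.51e-05) = 4.8210. pH = pKa + log([A⁻]/[HA]), so log([A⁻]/[HA]) = pH − pKa = 4.82 − 4.8210 = -0.0010. [A⁻]/[HA] = 10^(-0.0010) = 0.998

[A⁻]/[HA] = 0.998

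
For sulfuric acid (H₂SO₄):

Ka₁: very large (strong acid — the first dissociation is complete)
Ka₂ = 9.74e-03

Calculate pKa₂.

pKa₂ = -log(Ka₂) = -log(9.74e-03) = 2.01.

pK_{a2} = 2.01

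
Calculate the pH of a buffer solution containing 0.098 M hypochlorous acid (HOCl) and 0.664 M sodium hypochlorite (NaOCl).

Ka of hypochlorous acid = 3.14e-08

pKa = -log(3.14e-08) = 7.50. pH = pKa + log([A⁻]/[HA]) = 7.50 + log(0.664/0.098)

pH = 8.33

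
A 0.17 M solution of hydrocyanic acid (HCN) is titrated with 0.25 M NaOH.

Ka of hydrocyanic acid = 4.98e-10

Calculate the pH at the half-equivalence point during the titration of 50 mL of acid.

At half-equivalence [HA] = [A⁻], so Henderson-Hasselbalch gives pH = pKa = -log(4.98e-10) = 9.30.

pH = pKa = 9.30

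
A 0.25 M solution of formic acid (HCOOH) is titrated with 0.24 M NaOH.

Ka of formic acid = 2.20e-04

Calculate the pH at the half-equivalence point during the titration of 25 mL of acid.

At half-equivalence [HA] = [A⁻], so Henderson-Hasselbalch gives pH = pKa = -log(2.20e-04) = 3.66.

pH = pKa = 3.66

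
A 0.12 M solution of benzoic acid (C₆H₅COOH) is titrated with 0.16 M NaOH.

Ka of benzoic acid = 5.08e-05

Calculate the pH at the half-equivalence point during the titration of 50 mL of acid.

At half-equivalence [HA] = [A⁻], so Henderson-Hasselbalch gives pH = pKa = -log(5.08e-05) = 4.29.

pH = pKa = 4.29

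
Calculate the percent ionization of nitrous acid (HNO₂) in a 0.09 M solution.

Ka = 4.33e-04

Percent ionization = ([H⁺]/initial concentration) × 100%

Using Ka equilibrium: x² + Ka×x - Ka×C = 0. Solving: [H⁺] = 6.0298e-03. Percent = (6.0298e-03/0.09) × 100

Percent ionization = 6.7%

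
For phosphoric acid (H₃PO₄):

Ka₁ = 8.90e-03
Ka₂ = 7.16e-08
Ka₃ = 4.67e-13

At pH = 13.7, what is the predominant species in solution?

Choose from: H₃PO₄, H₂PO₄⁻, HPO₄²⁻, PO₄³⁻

pKa₁ = 2.05, pKa₂ = 7.15, pKa₃ = 12.33. For a polyprotic acid the predominant species crosses at each pKa: below pKa_n the protonated form dominates, above it the deprotonated form does. At pH = 13.7, the predominant species is PO₄³⁻.

PO₄³⁻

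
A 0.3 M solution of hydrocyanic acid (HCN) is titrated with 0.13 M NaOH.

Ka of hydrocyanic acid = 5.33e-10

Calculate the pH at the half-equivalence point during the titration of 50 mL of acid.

At half-equivalence [HA] = [A⁻], so Henderson-Hasselbalch gives pH = pKa = -log(5.33e-10) = 9.27.

pH = pKa = 9.27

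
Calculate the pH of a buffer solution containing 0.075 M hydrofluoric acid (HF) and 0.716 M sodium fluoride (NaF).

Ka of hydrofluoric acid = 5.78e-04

pKa = -log(5.78e-04) = 3.24. pH = pKa + log([A⁻]/[HA]) = 3.24 + log(0.716/0.075)

pH = 4.22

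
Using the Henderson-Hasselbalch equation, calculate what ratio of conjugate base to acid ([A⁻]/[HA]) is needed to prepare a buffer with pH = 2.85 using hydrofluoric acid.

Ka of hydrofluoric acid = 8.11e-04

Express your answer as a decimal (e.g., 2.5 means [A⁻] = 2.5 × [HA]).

pKa = -log(8.11e-04) = 3.0910. pH = pKa + log([A⁻]/[HA]), so log([A⁻]/[HA]) = pH − pKa = 2.85 − 3.0910 = -0.2410. [A⁻]/[HA] = 10^(-0.2410) = 0.574

[A⁻]/[HA] = 0.574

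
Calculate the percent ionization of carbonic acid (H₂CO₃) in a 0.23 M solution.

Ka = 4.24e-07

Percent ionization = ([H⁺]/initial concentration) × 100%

Using Ka equilibrium: x² + Ka×x - Ka×C = 0. Solving: [H⁺] = 3.1207e-04. Percent = (3.1207e-04/0.23) × 100

Percent ionization = 0.136%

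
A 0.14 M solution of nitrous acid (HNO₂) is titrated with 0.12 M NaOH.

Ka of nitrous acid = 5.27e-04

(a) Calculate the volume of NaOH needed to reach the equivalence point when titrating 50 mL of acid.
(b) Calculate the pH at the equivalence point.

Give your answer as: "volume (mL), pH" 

moles acid = 0.14 × 50/1000 = 0.007 mol; V_base = moles/0.12 × 1000 = 58.3 mL. At equivalence only the conjugate base is present: [A⁻] = 0.007/0.108 = 6.4615e-02 M. Kb = Kw/Ka = 1.90e-11; [OH⁻] = √(Kb × [A⁻]) = 1.1073e-06; pOH = 5.96; pH = 14 - pOH = 8.04.

V = 58.3 mL, pH = 8.04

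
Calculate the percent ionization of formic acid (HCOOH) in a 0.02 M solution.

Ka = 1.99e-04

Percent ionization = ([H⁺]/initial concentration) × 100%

Using Ka equilibrium: x² + Ka×x - Ka×C = 0. Solving: [H⁺] = 1.8980e-03. Percent = (1.8980e-03/0.02) × 100

Percent ionization = 9.49%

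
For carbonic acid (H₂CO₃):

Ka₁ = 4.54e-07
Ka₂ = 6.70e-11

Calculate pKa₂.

pKa₂ = -log(Ka₂) = -log(6.70e-11) = 10.17.

pK_{a2} = 10.17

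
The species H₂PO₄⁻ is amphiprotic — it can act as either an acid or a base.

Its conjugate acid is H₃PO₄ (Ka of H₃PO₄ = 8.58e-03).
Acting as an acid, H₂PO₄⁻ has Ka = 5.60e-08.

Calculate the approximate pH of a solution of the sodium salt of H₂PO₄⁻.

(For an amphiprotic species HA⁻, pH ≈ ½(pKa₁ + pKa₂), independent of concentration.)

pKa₁ = -log(8.58e-03) = 2.07; pKa₂ = -log(5.60e-08) = 7.25. For an amphiprotic species, pH ≈ ½(pKa₁ + pKa₂) = ½(2.07 + 7.25) = 4.66.

pH = 4.66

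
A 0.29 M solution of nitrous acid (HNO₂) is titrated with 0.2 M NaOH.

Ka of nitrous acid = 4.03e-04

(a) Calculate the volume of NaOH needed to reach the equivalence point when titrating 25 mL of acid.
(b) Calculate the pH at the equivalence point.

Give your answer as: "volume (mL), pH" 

moles acid = 0.29 × 25/1000 = 0.00725 mol; V_base = moles/0.2 × 1000 = 36.2 mL. At equivalence only the conjugate base is present: [A⁻] = 0.00725/0.061 = 1.1837e-01 M. Kb = Kw/Ka = 2.48e-11; [OH⁻] = √(Kb × [A⁻]) = 1.7138e-06; pOH = 5.77; pH = 14 - pOH = 8.23.

V = 36.2 mL, pH = 8.23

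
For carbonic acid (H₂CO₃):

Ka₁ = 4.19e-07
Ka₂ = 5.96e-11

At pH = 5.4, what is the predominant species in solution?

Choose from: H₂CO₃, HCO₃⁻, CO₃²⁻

pKa₁ = 6.38, pKa₂ = 10.22. For a polyprotic acid the predominant species crosses at each pKa: below pKa_n the protonated form dominates, above it the deprotonated form does. At pH = 5.4, the predominant species is H₂CO₃.

H₂CO₃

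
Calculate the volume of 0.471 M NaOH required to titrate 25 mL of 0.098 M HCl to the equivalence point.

At equivalence: moles acid = moles base. moles HCl = 0.098 × 25/1000 = 0.00245 mol. V_base = moles / 0.471 × 1000 = 5.2 mL.

V_{base} = 5.2 mL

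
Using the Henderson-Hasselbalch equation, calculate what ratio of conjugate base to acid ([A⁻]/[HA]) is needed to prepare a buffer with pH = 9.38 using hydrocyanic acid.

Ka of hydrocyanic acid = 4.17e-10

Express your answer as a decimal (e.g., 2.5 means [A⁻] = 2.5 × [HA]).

pKa = -log(4.17e-10) = 9.3799. pH = pKa + log([A⁻]/[HA]), so log([A⁻]/[HA]) = pH − pKa = 9.38 − 9.3799 = 0.0001. [A⁻]/[HA] = 10^(0.0001) = 1.00

[A⁻]/[HA] = 1.00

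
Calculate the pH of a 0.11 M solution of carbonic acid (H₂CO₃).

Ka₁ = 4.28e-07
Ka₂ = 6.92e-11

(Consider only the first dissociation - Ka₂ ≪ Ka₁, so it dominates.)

First dissociation dominates. From Ka₁ = [H⁺][HA⁻]/[H₂A], x² + Ka₁·x − Ka₁·C = 0 with C = 0.11 M and Ka₁ = 4.28e-07. Solving: [H⁺] = (−Ka₁ + √(Ka₁² + 4·Ka₁·C)) / 2 = 2.1677e-04 M. pH = -log(2.1677e-04) = 3.66.

pH = 3.66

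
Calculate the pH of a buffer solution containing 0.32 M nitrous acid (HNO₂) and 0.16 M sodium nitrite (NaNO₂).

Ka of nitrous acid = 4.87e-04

pKa = -log(4.87e-04) = 3.31. pH = pKa + log([A⁻]/[HA]) = 3.31 + log(0.16/0.32)

pH = 3.01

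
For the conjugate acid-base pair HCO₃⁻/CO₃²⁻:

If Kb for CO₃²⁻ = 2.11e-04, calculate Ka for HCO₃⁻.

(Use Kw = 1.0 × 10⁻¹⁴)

For a conjugate pair Ka × Kb = Kw, so Ka = Kw/Kb = 1.0 × 10⁻¹⁴ / 2.11e-04 = 4.74e-11.

K_a = 4.74e-11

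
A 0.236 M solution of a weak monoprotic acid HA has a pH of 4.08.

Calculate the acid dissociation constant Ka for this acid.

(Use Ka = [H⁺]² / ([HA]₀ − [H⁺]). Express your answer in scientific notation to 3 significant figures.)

[H⁺] = 10^(−pH) = 10^(−4.08) = 8.318e-05 M. For HA ⇌ H⁺ + A⁻, Ka = [H⁺][A⁻]/[HA] = [H⁺]² / ([HA]₀ − [H⁺]) = (8.318e-05)² / (0.236 − 8.318e-05) = 2.93e-08.

K_a = 2.93e-08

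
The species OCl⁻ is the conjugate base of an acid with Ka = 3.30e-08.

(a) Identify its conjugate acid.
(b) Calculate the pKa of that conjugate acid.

(a) The conjugate acid is formed by adding one H⁺ to OCl⁻, giving HOCl. (b) pKa = -log(Ka) = -log(3.30e-08) = 7.48.

Conjugate acid: HOCl; pK_a = 7.48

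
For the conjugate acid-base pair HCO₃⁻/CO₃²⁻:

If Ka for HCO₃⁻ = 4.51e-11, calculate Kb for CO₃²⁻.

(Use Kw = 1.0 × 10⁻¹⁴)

For a conjugate pair Ka × Kb = Kw, so Kb = Kw/Ka = 1.0 × 10⁻¹⁴ / 4.51e-11 = 2.22e-04.

K_b = 2.22e-04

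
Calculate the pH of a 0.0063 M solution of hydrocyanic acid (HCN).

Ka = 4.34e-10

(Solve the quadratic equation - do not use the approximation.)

x² + Ka×x - Ka×C = 0. Using quadratic formula: [H⁺] = 1.6533e-06

pH = 5.78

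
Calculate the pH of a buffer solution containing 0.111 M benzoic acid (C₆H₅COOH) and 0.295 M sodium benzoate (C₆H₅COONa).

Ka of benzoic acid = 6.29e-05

pKa = -log(6.29e-05) = 4.20. pH = pKa + log([A⁻]/[HA]) = 4.20 + log(0.295/0.111)

pH = 4.63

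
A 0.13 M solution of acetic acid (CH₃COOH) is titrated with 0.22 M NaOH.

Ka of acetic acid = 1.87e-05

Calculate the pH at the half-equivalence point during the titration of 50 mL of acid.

At half-equivalence [HA] = [A⁻], so Henderson-Hasselbalch gives pH = pKa = -log(1.87e-05) = 4.73.

pH = pKa = 4.73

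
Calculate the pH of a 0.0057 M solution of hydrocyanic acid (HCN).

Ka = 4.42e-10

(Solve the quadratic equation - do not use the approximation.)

x² + Ka×x - Ka×C = 0. Using quadratic formula: [H⁺] = 1.5870e-06

pH = 5.80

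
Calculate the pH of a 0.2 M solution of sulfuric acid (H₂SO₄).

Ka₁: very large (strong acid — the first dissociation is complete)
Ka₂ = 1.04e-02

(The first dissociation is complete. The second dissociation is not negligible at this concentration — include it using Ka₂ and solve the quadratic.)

First dissociation is complete: [H⁺]₀ = [HSO₄⁻]₀ = C = 0.2 M. Second dissociation HSO₄⁻ ⇌ H⁺ + SO₄²⁻: let x = [SO₄²⁻]. Ka₂ = (C + x)·x / (C − x) = 1.04e-02 → x² + (C + Ka₂)·x − Ka₂·C = 0 → x² + 0.21040·x − 2.080e-03 = 0. x = (−0.21040 + √(0.21040² + 4 × 2.080e-03)) / 2 = 9.4605e-03 M. [H⁺] = C + x = 0.2 + 9.4605e-03 = 2.0946e-01 M. pH = -log(2.0946e-01) = 0.68.

pH = 0.68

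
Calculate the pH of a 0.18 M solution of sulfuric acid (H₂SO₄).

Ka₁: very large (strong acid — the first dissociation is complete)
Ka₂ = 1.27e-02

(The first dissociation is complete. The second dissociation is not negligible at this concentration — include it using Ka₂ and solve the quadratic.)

First dissociation is complete: [H⁺]₀ = [HSO₄⁻]₀ = C = 0.18 M. Second dissociation HSO₄⁻ ⇌ H⁺ + SO₄²⁻: let x = [SO₄²⁻]. Ka₂ = (C + x)·x / (C − x) = 1.27e-02 → x² + (C + Ka₂)·x − Ka₂·C = 0 → x² + 0.19270·x − 2.286e-03 = 0. x = (−0.19270 + √(0.19270² + 4 × 2.286e-03)) / 2 = 1.1211e-02 M. [H⁺] = C + x = 0.18 + 1.1211e-02 = 1.9121e-01 M. pH = -log(1.9121e-01) = 0.72.

pH = 0.72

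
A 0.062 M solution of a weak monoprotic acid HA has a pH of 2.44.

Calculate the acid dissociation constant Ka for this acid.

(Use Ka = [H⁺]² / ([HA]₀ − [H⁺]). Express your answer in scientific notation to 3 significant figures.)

[H⁺] = 10^(−pH) = 10^(−2.44) = 3.631e-03 M. For HA ⇌ H⁺ + A⁻, Ka = [H⁺][A⁻]/[HA] = [H⁺]² / ([HA]₀ − [H⁺]) = (3.631e-03)² / (0.062 − 3.631e-03) = 2.26e-04.

K_a = 2.26e-04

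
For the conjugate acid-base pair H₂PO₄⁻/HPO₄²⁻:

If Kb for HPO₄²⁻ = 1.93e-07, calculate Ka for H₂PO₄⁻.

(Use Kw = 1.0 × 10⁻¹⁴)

For a conjugate pair Ka × Kb = Kw, so Ka = Kw/Kb = 1.0 × 10⁻¹⁴ / 1.93e-07 = 5.18e-08.

K_a = 5.18e-08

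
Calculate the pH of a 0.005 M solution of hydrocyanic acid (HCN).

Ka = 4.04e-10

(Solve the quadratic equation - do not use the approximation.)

x² + Ka×x - Ka×C = 0. Using quadratic formula: [H⁺] = 1.4211e-06

pH = 5.85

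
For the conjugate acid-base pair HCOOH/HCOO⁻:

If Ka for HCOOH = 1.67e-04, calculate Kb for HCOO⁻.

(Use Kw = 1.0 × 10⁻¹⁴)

For a conjugate pair Ka × Kb = Kw, so Kb = Kw/Ka = 1.0 × 10⁻¹⁴ / 1.67e-04 = 5.99e-11.

K_b = 5.99e-11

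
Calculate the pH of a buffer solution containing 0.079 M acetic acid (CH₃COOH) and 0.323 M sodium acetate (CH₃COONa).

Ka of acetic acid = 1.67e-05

pKa = -log(1.67e-05) = 4.78. pH = pKa + log([A⁻]/[HA]) = 4.78 + log(0.323/0.079)

pH = 5.39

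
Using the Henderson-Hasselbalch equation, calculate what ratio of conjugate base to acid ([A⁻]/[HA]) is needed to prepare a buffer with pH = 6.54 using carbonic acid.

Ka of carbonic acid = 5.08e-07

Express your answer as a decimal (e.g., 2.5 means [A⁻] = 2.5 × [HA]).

pKa = -log(5.08e-07) = 6.2941. pH = pKa + log([A⁻]/[HA]), so log([A⁻]/[HA]) = pH − pKa = 6.54 − 6.2941 = 0.2459. [A⁻]/[HA] = 10^(0.2459) = 1.76

[A⁻]/[HA] = 1.76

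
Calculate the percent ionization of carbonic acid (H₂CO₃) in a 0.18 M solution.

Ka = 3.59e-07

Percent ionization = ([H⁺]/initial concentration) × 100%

Using Ka equilibrium: x² + Ka×x - Ka×C = 0. Solving: [H⁺] = 2.5403e-04. Percent = (2.5403e-04/0.18) × 100

Percent ionization = 0.141%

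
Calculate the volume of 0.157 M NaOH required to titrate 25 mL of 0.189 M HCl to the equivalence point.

At equivalence: moles acid = moles base. moles HCl = 0.189 × 25/1000 = 0.004725 mol. V_base = moles / 0.157 × 1000 = 30.1 mL.

V_{base} = 30.1 mL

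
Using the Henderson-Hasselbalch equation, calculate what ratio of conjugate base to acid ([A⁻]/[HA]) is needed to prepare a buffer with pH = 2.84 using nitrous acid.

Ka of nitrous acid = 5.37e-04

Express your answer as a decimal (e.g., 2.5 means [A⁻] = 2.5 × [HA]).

pKa = -log(5.37e-04) = 3.2700. pH = pKa + log([A⁻]/[HA]), so log([A⁻]/[HA]) = pH − pKa = 2.84 − 3.2700 = -0.4300. [A⁻]/[HA] = 10^(-0.4300) = 0.372

[A⁻]/[HA] = 0.372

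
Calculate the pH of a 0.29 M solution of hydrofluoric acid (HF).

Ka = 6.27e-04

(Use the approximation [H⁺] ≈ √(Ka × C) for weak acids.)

[H⁺] = √(Ka × C) = √(6.27e-04 × 0.29) = 1.3484e-02. pH = -log(1.3484e-02)

pH = 1.87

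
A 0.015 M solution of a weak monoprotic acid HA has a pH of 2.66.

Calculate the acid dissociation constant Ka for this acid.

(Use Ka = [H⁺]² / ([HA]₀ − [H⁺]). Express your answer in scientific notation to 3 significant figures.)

[H⁺] = 10^(−pH) = 10^(−2.66) = 2.188e-03 M. For HA ⇌ H⁺ + A⁻, Ka = [H⁺][A⁻]/[HA] = [H⁺]² / ([HA]₀ − [H⁺]) = (2.188e-03)² / (0.015 − 2.188e-03) = 3.74e-04.

K_a = 3.74e-04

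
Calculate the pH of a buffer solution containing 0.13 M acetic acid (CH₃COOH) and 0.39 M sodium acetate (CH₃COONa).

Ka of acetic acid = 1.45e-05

pKa = -log(1.45e-05) = 4.84. pH = pKa + log([A⁻]/[HA]) = 4.84 + log(0.39/0.13)

pH = 5.32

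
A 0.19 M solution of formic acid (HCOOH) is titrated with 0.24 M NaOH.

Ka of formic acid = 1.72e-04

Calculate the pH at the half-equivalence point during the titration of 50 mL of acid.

At half-equivalence [HA] = [A⁻], so Henderson-Hasselbalch gives pH = pKa = -log(1.72e-04) = 3.76.

pH = pKa = 3.76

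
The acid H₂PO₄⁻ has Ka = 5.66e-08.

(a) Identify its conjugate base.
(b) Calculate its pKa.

(a) The conjugate base is formed by removing one H⁺ from H₂PO₄⁻, giving HPO₄²⁻. (b) pKa = -log(Ka) = -log(5.66e-08) = 7.25.

Conjugate base: HPO₄²⁻; pK_a = 7.25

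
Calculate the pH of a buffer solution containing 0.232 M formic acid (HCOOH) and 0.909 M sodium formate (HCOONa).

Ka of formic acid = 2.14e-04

pKa = -log(2.14e-04) = 3.67. pH = pKa + log([A⁻]/[HA]) = 3.67 + log(0.909/0.232)

pH = 4.26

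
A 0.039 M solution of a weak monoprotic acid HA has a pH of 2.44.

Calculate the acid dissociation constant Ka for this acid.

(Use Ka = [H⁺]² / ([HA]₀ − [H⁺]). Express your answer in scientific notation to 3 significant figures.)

[H⁺] = 10^(−pH) = 10^(−2.44) = 3.631e-03 M. For HA ⇌ H⁺ + A⁻, Ka = [H⁺][A⁻]/[HA] = [H⁺]² / ([HA]₀ − [H⁺]) = (3.631e-03)² / (0.039 − 3.631e-03) = 3.73e-04.

K_a = 3.73e-04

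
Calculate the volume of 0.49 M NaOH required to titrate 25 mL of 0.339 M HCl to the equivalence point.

At equivalence: moles acid = moles base. moles HCl = 0.339 × 25/1000 = 0.008475 mol. V_base = moles / 0.49 × 1000 = 17.3 mL.

V_{base} = 17.3 mL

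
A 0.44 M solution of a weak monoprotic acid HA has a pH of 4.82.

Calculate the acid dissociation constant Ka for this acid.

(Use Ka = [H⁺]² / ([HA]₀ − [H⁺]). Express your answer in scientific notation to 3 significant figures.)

[H⁺] = 10^(−pH) = 10^(−4.82) = 1.514e-05 M. For HA ⇌ H⁺ + A⁻, Ka = [H⁺][A⁻]/[HA] = [H⁺]² / ([HA]₀ − [H⁺]) = (1.514e-05)² / (0.44 − 1.514e-05) = 5.21e-10.

K_a = 5.21e-10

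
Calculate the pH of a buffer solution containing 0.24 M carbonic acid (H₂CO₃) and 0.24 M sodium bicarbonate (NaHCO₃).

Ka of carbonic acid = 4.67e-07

pKa = -log(4.67e-07) = 6.33. pH = pKa + log([A⁻]/[HA]) = 6.33 + log(0.24/0.24)

pH = 6.33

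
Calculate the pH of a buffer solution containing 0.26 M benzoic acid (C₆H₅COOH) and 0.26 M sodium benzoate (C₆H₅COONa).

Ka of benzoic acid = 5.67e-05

pKa = -log(5.67e-05) = 4.25. pH = pKa + log([A⁻]/[HA]) = 4.25 + log(0.26/0.26)

pH = 4.25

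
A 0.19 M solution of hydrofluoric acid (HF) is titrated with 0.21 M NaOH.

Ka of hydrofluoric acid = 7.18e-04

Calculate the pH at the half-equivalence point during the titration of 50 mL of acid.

At half-equivalence [HA] = [A⁻], so Henderson-Hasselbalch gives pH = pKa = -log(7.18e-04) = 3.14.

pH = pKa = 3.14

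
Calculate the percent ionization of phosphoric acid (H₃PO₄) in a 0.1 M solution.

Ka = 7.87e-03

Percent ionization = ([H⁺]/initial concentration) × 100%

Using Ka equilibrium: x² + Ka×x - Ka×C = 0. Solving: [H⁺] = 2.4393e-02. Percent = (2.4393e-02/0.1) × 100

Percent ionization = 24.4%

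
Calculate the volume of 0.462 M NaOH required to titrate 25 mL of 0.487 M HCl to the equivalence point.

At equivalence: moles acid = moles base. moles HCl = 0.487 × 25/1000 = 0.01217 mol. V_base = moles / 0.462 × 1000 = 26.4 mL.

V_{base} = 26.4 mL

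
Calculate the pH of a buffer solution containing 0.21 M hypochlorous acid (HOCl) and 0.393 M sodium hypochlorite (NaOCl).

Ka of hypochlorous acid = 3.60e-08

pKa = -log(3.60e-08) = 7.44. pH = pKa + log([A⁻]/[HA]) = 7.44 + log(0.393/0.21)

pH = 7.72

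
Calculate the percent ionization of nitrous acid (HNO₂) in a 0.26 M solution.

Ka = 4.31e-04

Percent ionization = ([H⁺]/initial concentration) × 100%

Using Ka equilibrium: x² + Ka×x - Ka×C = 0. Solving: [H⁺] = 1.0373e-02. Percent = (1.0373e-02/0.26) × 100

Percent ionization = 3.99%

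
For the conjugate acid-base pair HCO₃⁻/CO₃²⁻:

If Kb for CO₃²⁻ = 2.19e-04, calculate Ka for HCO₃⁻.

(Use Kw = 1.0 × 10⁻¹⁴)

For a conjugate pair Ka × Kb = Kw, so Ka = Kw/Kb = 1.0 × 10⁻¹⁴ / 2.19e-04 = 4.57e-11.

K_a = 4.57e-11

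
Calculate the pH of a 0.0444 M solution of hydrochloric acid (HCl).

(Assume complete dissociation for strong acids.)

[H⁺] = 0.0444 M for strong acid. pH = -log[H⁺] = -log(0.0444)

pH = 1.35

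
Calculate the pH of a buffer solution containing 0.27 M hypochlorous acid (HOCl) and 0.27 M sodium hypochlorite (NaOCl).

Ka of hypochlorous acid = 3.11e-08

pKa = -log(3.11e-08) = 7.51. pH = pKa + log([A⁻]/[HA]) = 7.51 + log(0.27/0.27)

pH = 7.51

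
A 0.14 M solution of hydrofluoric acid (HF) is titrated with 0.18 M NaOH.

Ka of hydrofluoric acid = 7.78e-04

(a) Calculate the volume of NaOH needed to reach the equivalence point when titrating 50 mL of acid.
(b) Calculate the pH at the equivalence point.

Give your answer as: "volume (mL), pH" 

moles acid = 0.14 × 50/1000 = 0.007 mol; V_base = moles/0.18 × 1000 = 38.9 mL. At equivalence only the conjugate base is present: [A⁻] = 0.007/0.089 = 7.8750e-02 M. Kb = Kw/Ka = 1.29e-11; [OH⁻] = √(Kb × [A⁻]) = 1.0061e-06; pOH = 6.00; pH = 14 - pOH = 8.00.

V = 38.9 mL, pH = 8.00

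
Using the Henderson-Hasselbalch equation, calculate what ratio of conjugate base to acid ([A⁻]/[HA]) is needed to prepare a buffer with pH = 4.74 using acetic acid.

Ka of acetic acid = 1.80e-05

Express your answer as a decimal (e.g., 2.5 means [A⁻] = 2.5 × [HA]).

pKa = -log(1.80e-05) = 4.7447. pH = pKa + log([A⁻]/[HA]), so log([A⁻]/[HA]) = pH − pKa = 4.74 − 4.7447 = -0.0047. [A⁻]/[HA] = 10^(-0.0047) = 0.989

[A⁻]/[HA] = 0.989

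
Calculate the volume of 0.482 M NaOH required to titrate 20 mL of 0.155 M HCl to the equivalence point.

At equivalence: moles acid = moles base. moles HCl = 0.155 × 20/1000 = 0.0031 mol. V_base = moles / 0.482 × 1000 = 6.4 mL.

V_{base} = 6.4 mL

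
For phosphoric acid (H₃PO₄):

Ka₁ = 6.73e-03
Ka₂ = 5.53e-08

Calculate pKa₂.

pKa₂ = -log(Ka₂) = -log(5.53e-08) = 7.26.

pK_{a2} = 7.26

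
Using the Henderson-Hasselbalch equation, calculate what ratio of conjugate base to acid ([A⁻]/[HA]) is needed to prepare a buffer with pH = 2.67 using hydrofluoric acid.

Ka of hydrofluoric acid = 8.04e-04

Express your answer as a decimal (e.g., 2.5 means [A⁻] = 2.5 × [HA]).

pKa = -log(8.04e-04) = 3.0947. pH = pKa + log([A⁻]/[HA]), so log([A⁻]/[HA]) = pH − pKa = 2.67 − 3.0947 = -0.4247. [A⁻]/[HA] = 10^(-0.4247) = 0.376

[A⁻]/[HA] = 0.376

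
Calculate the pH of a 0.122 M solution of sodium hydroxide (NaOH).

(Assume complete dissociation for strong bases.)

[OH⁻] = 0.122 M for strong base. pOH = -log[OH⁻] = 0.91, pH = 14 - pOH

pH = 13.09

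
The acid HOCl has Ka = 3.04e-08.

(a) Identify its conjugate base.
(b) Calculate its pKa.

(a) The conjugate base is formed by removing one H⁺ from HOCl, giving OCl⁻. (b) pKa = -log(Ka) = -log(3.04e-08) = 7.52.

Conjugate base: OCl⁻; pK_a = 7.52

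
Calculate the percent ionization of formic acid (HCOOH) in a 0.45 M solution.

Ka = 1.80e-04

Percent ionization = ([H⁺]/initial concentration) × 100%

Using Ka equilibrium: x² + Ka×x - Ka×C = 0. Solving: [H⁺] = 8.9104e-03. Percent = (8.9104e-03/0.45) × 100

Percent ionization = 1.98%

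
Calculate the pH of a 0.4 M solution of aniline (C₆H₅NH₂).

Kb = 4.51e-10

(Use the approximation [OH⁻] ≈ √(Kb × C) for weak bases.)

[OH⁻] = √(Kb × C) = √(4.51e-10 × 0.4) = 1.3431e-05. pOH = 4.87, pH = 14 - pOH

pH = 9.13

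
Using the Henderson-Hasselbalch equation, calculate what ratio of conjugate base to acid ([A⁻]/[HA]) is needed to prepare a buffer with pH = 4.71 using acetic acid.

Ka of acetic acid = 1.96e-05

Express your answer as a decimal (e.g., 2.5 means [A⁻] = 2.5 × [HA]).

pKa = -log(1.96e-05) = 4.7077. pH = pKa + log([A⁻]/[HA]), so log([A⁻]/[HA]) = pH − pKa = 4.71 − 4.7077 = 0.0023. [A⁻]/[HA] = 10^(0.0023) = 1.01

[A⁻]/[HA] = 1.01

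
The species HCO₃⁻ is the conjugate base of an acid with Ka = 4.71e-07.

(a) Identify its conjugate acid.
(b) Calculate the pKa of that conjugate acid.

(a) The conjugate acid is formed by adding one H⁺ to HCO₃⁻, giving H₂CO₃. (b) pKa = -log(Ka) = -log(4.71e-07) = 6.33.

Conjugate acid: H₂CO₃; pK_a = 6.33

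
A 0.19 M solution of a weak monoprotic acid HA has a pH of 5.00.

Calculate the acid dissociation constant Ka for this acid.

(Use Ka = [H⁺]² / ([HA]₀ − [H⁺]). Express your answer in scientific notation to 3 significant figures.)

[H⁺] = 10^(−pH) = 10^(−5.00) = 1.000e-05 M. For HA ⇌ H⁺ + A⁻, Ka = [H⁺][A⁻]/[HA] = [H⁺]² / ([HA]₀ − [H⁺]) = (1.000e-05)² / (0.19 − 1.000e-05) = 5.26e-10.

K_a = 5.26e-10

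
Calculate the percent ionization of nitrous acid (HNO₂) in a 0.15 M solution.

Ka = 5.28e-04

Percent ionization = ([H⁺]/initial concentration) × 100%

Using Ka equilibrium: x² + Ka×x - Ka×C = 0. Solving: [H⁺] = 8.6394e-03. Percent = (8.6394e-03/0.15) × 100

Percent ionization = 5.76%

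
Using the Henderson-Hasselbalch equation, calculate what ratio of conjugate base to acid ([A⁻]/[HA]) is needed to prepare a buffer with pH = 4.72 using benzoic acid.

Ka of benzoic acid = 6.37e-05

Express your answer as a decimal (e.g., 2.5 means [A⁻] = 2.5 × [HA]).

pKa = -log(6.37e-05) = 4.1959. pH = pKa + log([A⁻]/[HA]), so log([A⁻]/[HA]) = pH − pKa = 4.72 − 4.1959 = 0.5241. [A⁻]/[HA] = 10^(0.5241) = 3.34

[A⁻]/[HA] = 3.34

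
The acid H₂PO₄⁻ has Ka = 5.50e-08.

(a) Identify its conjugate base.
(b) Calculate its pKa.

(a) The conjugate base is formed by removing one H⁺ from H₂PO₄⁻, giving HPO₄²⁻. (b) pKa = -log(Ka) = -log(5.50e-08) = 7.26.

Conjugate base: HPO₄²⁻; pK_a = 7.26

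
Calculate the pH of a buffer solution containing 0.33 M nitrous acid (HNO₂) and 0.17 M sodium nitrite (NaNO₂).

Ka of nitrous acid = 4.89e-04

pKa = -log(4.89e-04) = 3.31. pH = pKa + log([A⁻]/[HA]) = 3.31 + log(0.17/0.33)

pH = 3.02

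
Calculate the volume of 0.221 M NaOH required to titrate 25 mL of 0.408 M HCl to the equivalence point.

At equivalence: moles acid = moles base. moles HCl = 0.408 × 25/1000 = 0.0102 mol. V_base = moles / 0.221 × 1000 = 46.2 mL.

V_{base} = 46.2 mL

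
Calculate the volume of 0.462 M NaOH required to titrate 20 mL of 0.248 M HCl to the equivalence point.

At equivalence: moles acid = moles base. moles HCl = 0.248 × 20/1000 = 0.00496 mol. V_base = moles / 0.462 × 1000 = 10.7 mL.

V_{base} = 10.7 mL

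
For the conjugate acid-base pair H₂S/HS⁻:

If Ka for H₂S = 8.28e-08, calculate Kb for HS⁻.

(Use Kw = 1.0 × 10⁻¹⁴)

For a conjugate pair Ka × Kb = Kw, so Kb = Kw/Ka = 1.0 × 10⁻¹⁴ / 8.28e-08 = 1.21e-07.

K_b = 1.21e-07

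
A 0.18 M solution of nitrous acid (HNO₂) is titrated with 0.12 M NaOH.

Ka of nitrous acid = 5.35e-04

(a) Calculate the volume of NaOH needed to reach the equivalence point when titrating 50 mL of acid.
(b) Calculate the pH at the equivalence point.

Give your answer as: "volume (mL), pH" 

moles acid = 0.18 × 50/1000 = 0.009 mol; V_base = moles/0.12 × 1000 = 75.0 mL. At equivalence only the conjugate base is present: [A⁻] = 0.009/0.125 = 7.2000e-02 M. Kb = Kw/Ka = 1.87e-11; [OH⁻] = √(Kb × [A⁻]) = 1.1601e-06; pOH = 5.94; pH = 14 - pOH = 8.06.

V = 75.0 mL, pH = 8.06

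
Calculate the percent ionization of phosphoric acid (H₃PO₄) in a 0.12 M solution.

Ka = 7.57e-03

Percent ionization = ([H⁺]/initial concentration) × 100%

Using Ka equilibrium: x² + Ka×x - Ka×C = 0. Solving: [H⁺] = 2.6591e-02. Percent = (2.6591e-02/0.12) × 100

Percent ionization = 22.2%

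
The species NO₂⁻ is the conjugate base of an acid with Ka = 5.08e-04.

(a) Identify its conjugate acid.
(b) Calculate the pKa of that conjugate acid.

(a) The conjugate acid is formed by adding one H⁺ to NO₂⁻, giving HNO₂. (b) pKa = -log(Ka) = -log(5.08e-04) = 3.29.

Conjugate acid: HNO₂; pK_a = 3.29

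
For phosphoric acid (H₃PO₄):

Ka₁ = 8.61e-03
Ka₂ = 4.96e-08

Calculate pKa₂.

pKa₂ = -log(Ka₂) = -log(4.96e-08) = 7.30.

pK_{a2} = 7.30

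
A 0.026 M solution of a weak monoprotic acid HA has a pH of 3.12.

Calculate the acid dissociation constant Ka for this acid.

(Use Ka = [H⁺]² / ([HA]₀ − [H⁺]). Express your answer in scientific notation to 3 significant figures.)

[H⁺] = 10^(−pH) = 10^(−3.12) = 7.586e-04 M. For HA ⇌ H⁺ + A⁻, Ka = [H⁺][A⁻]/[HA] = [H⁺]² / ([HA]₀ − [H⁺]) = (7.586e-04)² / (0.026 − 7.586e-04) = 2.28e-05.

K_a = 2.28e-05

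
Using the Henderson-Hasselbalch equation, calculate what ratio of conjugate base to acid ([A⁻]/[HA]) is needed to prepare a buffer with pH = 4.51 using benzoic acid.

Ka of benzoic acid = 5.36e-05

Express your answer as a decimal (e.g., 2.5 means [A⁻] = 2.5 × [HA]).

pKa = -log(5.36e-05) = 4.2708. pH = pKa + log([A⁻]/[HA]), so log([A⁻]/[HA]) = pH − pKa = 4.51 − 4.2708 = 0.2392. [A⁻]/[HA] = 10^(0.2392) = 1.73

[A⁻]/[HA] = 1.73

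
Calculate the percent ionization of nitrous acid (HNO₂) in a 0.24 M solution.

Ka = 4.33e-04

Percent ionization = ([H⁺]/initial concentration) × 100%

Using Ka equilibrium: x² + Ka×x - Ka×C = 0. Solving: [H⁺] = 9.9799e-03. Percent = (9.9799e-03/0.24) × 100

Percent ionization = 4.16%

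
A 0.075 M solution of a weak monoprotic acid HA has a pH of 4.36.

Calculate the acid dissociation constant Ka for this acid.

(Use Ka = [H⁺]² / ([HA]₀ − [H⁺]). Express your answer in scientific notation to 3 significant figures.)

[H⁺] = 10^(−pH) = 10^(−4.36) = 4.365e-05 M. For HA ⇌ H⁺ + A⁻, Ka = [H⁺][A⁻]/[HA] = [H⁺]² / ([HA]₀ − [H⁺]) = (4.365e-05)² / (0.075 − 4.365e-05) = 2.54e-08.

K_a = 2.54e-08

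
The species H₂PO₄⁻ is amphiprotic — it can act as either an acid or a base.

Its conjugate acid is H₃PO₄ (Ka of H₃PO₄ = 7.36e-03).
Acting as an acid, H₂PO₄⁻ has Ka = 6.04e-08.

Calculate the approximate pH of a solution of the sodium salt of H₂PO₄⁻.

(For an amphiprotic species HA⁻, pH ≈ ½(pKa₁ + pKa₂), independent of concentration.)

pKa₁ = -log(7.36e-03) = 2.13; pKa₂ = -log(6.04e-08) = 7.22. For an amphiprotic species, pH ≈ ½(pKa₁ + pKa₂) = ½(2.13 + 7.22) = 4.68.

pH = 4.68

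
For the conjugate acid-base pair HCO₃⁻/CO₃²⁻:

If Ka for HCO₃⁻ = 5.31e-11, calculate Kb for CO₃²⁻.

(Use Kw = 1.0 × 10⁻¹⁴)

For a conjugate pair Ka × Kb = Kw, so Kb = Kw/Ka = 1.0 × 10⁻¹⁴ / 5.31e-11 = 1.88e-04.

K_b = 1.88e-04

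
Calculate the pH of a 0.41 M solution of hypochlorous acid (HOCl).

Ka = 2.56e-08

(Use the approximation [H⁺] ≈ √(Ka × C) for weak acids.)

[H⁺] = √(Ka × C) = √(2.56e-08 × 0.41) = 1.0245e-04. pH = -log(1.0245e-04)

pH = 3.99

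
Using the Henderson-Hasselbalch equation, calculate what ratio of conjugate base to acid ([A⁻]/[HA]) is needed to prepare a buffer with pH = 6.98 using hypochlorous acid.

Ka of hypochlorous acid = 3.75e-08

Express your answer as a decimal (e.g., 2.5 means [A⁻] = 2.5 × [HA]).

pKa = -log(3.75e-08) = 7.4260. pH = pKa + log([A⁻]/[HA]), so log([A⁻]/[HA]) = pH − pKa = 6.98 − 7.4260 = -0.4460. [A⁻]/[HA] = 10^(-0.4460) = 0.358

[A⁻]/[HA] = 0.358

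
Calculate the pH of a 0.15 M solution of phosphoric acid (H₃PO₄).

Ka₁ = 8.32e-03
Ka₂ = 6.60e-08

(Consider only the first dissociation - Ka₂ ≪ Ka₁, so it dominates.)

First dissociation dominates. From Ka₁ = [H⁺][HA⁻]/[H₂A], x² + Ka₁·x − Ka₁·C = 0 with C = 0.15 M and Ka₁ = 8.32e-03. Solving: [H⁺] = (−Ka₁ + √(Ka₁² + 4·Ka₁·C)) / 2 = 3.1411e-02 M. pH = -log(3.1411e-02) = 1.50.

pH = 1.50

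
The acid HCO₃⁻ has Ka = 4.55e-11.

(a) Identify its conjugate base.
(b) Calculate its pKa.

(a) The conjugate base is formed by removing one H⁺ from HCO₃⁻, giving CO₃²⁻. (b) pKa = -log(Ka) = -log(4.55e-11) = 10.34.

Conjugate base: CO₃²⁻; pK_a = 10.34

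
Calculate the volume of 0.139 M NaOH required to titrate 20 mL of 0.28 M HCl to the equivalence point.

At equivalence: moles acid = moles base. moles HCl = 0.28 × 20/1000 = 0.0056 mol. V_base = moles / 0.139 × 1000 = 40.3 mL.

V_{base} = 40.3 mL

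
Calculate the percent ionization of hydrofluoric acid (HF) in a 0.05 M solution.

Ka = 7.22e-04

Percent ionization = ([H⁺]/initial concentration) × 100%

Using Ka equilibrium: x² + Ka×x - Ka×C = 0. Solving: [H⁺] = 5.6582e-03. Percent = (5.6582e-03/0.05) × 100

Percent ionization = 11.3%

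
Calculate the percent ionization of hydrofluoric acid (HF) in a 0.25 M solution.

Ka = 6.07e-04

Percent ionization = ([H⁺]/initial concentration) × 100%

Using Ka equilibrium: x² + Ka×x - Ka×C = 0. Solving: [H⁺] = 1.2019e-02. Percent = (1.2019e-02/0.25) × 100

Percent ionization = 4.81%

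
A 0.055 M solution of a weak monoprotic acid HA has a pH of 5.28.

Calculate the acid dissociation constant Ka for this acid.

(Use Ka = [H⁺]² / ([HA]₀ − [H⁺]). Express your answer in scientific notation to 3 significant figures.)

[H⁺] = 10^(−pH) = 10^(−5.28) = 5.248e-06 M. For HA ⇌ H⁺ + A⁻, Ka = [H⁺][A⁻]/[HA] = [H⁺]² / ([HA]₀ − [H⁺]) = (5.248e-06)² / (0.055 − 5.248e-06) = 5.01e-10.

K_a = 5.01e-10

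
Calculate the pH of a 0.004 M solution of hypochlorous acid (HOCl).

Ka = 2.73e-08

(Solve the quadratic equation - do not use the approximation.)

x² + Ka×x - Ka×C = 0. Using quadratic formula: [H⁺] = 1.0436e-05

pH = 4.98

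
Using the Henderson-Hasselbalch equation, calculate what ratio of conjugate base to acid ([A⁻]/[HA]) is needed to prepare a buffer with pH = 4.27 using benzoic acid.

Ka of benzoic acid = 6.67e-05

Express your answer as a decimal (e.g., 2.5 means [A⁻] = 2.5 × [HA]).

pKa = -log(6.67e-05) = 4.1759. pH = pKa + log([A⁻]/[HA]), so log([A⁻]/[HA]) = pH − pKa = 4.27 − 4.1759 = 0.0941. [A⁻]/[HA] = 10^(0.0941) = 1.24

[A⁻]/[HA] = 1.24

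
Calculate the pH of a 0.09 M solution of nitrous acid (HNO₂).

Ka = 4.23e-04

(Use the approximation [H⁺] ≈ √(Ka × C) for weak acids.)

[H⁺] = √(Ka × C) = √(4.23e-04 × 0.09) = 6.1701e-03. pH = -log(6.1701e-03)

pH = 2.21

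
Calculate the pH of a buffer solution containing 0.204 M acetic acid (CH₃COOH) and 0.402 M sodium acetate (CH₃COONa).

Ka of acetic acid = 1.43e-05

pKa = -log(1.43e-05) = 4.84. pH = pKa + log([A⁻]/[HA]) = 4.84 + log(0.402/0.204)

pH = 5.14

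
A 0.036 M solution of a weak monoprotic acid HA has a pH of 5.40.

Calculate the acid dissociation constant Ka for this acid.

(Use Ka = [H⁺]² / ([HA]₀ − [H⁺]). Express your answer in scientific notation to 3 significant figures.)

[H⁺] = 10^(−pH) = 10^(−5.40) = 3.981e-06 M. For HA ⇌ H⁺ + A⁻, Ka = [H⁺][A⁻]/[HA] = [H⁺]² / ([HA]₀ − [H⁺]) = (3.981e-06)² / (0.036 − 3.981e-06) = 4.40e-10.

K_a = 4.40e-10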